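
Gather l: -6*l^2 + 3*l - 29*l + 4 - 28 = -6*l^2 - 26*l - 24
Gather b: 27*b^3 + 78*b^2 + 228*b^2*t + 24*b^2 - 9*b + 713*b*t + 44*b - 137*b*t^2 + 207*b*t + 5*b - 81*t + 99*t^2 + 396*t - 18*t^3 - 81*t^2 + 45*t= 27*b^3 + b^2*(228*t + 102) + b*(-137*t^2 + 920*t + 40) - 18*t^3 + 18*t^2 + 360*t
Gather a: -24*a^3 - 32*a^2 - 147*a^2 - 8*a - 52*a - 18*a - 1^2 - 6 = -24*a^3 - 179*a^2 - 78*a - 7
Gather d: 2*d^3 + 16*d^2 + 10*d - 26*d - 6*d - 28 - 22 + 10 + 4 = 2*d^3 + 16*d^2 - 22*d - 36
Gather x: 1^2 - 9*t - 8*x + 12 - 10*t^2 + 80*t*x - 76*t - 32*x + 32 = -10*t^2 - 85*t + x*(80*t - 40) + 45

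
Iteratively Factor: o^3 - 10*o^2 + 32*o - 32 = (o - 4)*(o^2 - 6*o + 8) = (o - 4)*(o - 2)*(o - 4)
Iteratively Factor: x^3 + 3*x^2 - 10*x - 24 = (x + 2)*(x^2 + x - 12) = (x + 2)*(x + 4)*(x - 3)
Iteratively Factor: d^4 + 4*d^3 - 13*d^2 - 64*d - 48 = (d + 1)*(d^3 + 3*d^2 - 16*d - 48) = (d + 1)*(d + 3)*(d^2 - 16) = (d + 1)*(d + 3)*(d + 4)*(d - 4)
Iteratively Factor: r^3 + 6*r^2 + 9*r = (r + 3)*(r^2 + 3*r) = r*(r + 3)*(r + 3)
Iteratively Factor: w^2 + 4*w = (w)*(w + 4)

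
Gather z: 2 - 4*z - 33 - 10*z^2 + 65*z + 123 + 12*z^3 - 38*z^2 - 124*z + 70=12*z^3 - 48*z^2 - 63*z + 162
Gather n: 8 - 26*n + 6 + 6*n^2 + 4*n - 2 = 6*n^2 - 22*n + 12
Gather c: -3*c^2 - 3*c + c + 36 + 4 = -3*c^2 - 2*c + 40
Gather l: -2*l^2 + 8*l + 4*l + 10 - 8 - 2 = -2*l^2 + 12*l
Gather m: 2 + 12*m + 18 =12*m + 20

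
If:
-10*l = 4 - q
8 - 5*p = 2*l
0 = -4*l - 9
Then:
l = -9/4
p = 5/2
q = -37/2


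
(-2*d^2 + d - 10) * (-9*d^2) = 18*d^4 - 9*d^3 + 90*d^2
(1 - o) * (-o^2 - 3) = o^3 - o^2 + 3*o - 3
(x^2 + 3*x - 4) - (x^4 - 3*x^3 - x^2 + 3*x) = -x^4 + 3*x^3 + 2*x^2 - 4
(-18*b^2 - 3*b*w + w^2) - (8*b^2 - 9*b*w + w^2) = -26*b^2 + 6*b*w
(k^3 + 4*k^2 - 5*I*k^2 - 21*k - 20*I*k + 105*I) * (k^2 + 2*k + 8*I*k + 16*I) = k^5 + 6*k^4 + 3*I*k^4 + 27*k^3 + 18*I*k^3 + 198*k^2 - 39*I*k^2 - 520*k - 126*I*k - 1680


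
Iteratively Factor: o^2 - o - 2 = (o - 2)*(o + 1)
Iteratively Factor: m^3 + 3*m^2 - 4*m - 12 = (m - 2)*(m^2 + 5*m + 6) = (m - 2)*(m + 3)*(m + 2)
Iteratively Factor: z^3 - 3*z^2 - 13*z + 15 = (z - 5)*(z^2 + 2*z - 3) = (z - 5)*(z - 1)*(z + 3)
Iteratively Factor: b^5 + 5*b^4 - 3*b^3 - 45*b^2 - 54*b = (b - 3)*(b^4 + 8*b^3 + 21*b^2 + 18*b) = (b - 3)*(b + 3)*(b^3 + 5*b^2 + 6*b) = (b - 3)*(b + 2)*(b + 3)*(b^2 + 3*b) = b*(b - 3)*(b + 2)*(b + 3)*(b + 3)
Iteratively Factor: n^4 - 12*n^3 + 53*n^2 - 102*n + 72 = (n - 3)*(n^3 - 9*n^2 + 26*n - 24) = (n - 3)^2*(n^2 - 6*n + 8) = (n - 3)^2*(n - 2)*(n - 4)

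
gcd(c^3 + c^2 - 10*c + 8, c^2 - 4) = c - 2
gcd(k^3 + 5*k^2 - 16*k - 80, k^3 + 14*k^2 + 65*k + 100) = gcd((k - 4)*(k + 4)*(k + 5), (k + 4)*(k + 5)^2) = k^2 + 9*k + 20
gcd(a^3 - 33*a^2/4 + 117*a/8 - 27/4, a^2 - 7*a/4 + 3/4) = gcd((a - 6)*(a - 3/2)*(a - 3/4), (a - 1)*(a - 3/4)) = a - 3/4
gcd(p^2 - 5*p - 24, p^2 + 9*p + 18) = p + 3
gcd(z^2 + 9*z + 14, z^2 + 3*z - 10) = 1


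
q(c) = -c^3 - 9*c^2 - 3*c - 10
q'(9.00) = -408.00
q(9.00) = -1495.00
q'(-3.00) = 24.00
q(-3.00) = -55.00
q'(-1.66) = 18.61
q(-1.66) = -25.25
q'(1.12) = -26.92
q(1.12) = -26.05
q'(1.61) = -39.76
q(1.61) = -42.33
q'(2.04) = -52.20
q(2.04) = -62.06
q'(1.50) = -36.75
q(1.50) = -38.12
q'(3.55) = -104.71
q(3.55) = -178.81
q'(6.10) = -224.43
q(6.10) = -590.17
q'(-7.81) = -45.41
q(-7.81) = -59.16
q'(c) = -3*c^2 - 18*c - 3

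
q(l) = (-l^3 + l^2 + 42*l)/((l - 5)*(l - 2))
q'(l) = (-3*l^2 + 2*l + 42)/((l - 5)*(l - 2)) - (-l^3 + l^2 + 42*l)/((l - 5)*(l - 2)^2) - (-l^3 + l^2 + 42*l)/((l - 5)^2*(l - 2)) = (-l^4 + 14*l^3 - 79*l^2 + 20*l + 420)/(l^4 - 14*l^3 + 69*l^2 - 140*l + 100)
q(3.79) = -54.99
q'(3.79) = -17.72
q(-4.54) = -1.23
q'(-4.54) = -0.78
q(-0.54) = -1.58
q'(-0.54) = 1.94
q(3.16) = -52.08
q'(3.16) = 7.99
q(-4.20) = -1.48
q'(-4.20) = -0.74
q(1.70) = 70.08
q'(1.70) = 291.93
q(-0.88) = -2.10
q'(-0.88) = 1.15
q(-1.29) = -2.43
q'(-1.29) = 0.54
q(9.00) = -9.64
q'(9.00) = -2.75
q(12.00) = -15.43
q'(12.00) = -1.48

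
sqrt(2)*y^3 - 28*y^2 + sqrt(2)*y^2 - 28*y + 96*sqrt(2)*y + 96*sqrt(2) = (y - 8*sqrt(2))*(y - 6*sqrt(2))*(sqrt(2)*y + sqrt(2))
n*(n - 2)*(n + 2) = n^3 - 4*n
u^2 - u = u*(u - 1)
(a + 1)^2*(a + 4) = a^3 + 6*a^2 + 9*a + 4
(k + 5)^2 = k^2 + 10*k + 25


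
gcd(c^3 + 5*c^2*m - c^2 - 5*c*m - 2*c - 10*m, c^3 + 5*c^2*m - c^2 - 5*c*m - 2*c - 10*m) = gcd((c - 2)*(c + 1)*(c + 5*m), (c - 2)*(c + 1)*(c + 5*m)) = c^3 + 5*c^2*m - c^2 - 5*c*m - 2*c - 10*m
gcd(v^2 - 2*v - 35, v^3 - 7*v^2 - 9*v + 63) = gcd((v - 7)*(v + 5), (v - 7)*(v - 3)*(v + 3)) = v - 7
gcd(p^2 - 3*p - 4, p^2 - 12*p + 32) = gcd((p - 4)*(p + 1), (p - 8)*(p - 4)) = p - 4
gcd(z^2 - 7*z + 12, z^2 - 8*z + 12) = 1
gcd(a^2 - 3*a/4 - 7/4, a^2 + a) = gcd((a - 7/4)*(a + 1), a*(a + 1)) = a + 1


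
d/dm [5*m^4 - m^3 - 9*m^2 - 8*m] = 20*m^3 - 3*m^2 - 18*m - 8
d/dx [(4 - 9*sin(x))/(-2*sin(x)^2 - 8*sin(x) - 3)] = (-18*sin(x)^2 + 16*sin(x) + 59)*cos(x)/(8*sin(x) - cos(2*x) + 4)^2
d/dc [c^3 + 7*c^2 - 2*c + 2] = 3*c^2 + 14*c - 2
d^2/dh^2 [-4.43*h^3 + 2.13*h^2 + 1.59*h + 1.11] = 4.26 - 26.58*h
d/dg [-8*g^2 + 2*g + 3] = 2 - 16*g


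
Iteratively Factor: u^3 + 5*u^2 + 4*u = (u + 4)*(u^2 + u) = (u + 1)*(u + 4)*(u)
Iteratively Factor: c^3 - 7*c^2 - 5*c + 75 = (c - 5)*(c^2 - 2*c - 15) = (c - 5)*(c + 3)*(c - 5)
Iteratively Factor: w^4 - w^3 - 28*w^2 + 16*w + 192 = (w - 4)*(w^3 + 3*w^2 - 16*w - 48) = (w - 4)*(w + 3)*(w^2 - 16) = (w - 4)*(w + 3)*(w + 4)*(w - 4)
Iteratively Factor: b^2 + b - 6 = (b + 3)*(b - 2)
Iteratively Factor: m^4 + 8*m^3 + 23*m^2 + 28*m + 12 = (m + 1)*(m^3 + 7*m^2 + 16*m + 12) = (m + 1)*(m + 2)*(m^2 + 5*m + 6) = (m + 1)*(m + 2)*(m + 3)*(m + 2)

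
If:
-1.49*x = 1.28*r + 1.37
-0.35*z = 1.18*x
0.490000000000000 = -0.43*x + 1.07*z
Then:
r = -0.93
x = -0.12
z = 0.41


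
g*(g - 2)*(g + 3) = g^3 + g^2 - 6*g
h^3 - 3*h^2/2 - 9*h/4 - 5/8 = (h - 5/2)*(h + 1/2)^2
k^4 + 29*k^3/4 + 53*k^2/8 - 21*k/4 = k*(k - 1/2)*(k + 7/4)*(k + 6)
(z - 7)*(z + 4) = z^2 - 3*z - 28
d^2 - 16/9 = (d - 4/3)*(d + 4/3)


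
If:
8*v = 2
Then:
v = 1/4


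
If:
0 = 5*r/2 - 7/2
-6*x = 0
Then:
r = 7/5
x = 0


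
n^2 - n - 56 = (n - 8)*(n + 7)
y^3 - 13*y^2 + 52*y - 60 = (y - 6)*(y - 5)*(y - 2)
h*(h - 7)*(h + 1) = h^3 - 6*h^2 - 7*h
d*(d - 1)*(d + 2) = d^3 + d^2 - 2*d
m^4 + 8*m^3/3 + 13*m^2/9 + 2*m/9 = m*(m + 1/3)^2*(m + 2)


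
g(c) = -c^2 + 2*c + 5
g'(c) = 2 - 2*c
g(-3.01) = -10.08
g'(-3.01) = 8.02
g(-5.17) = -32.07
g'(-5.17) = 12.34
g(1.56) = 5.69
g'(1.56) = -1.12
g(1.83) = 5.31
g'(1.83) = -1.66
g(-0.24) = 4.46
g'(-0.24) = 2.48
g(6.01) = -19.10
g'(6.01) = -10.02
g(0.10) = 5.19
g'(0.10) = 1.80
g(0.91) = 5.99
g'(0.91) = 0.18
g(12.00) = -115.00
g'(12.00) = -22.00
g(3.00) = 2.00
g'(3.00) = -4.00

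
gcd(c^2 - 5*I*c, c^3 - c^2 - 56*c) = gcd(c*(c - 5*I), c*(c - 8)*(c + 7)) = c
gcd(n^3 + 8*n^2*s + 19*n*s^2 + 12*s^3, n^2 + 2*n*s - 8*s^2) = n + 4*s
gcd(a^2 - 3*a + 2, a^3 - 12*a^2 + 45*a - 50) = a - 2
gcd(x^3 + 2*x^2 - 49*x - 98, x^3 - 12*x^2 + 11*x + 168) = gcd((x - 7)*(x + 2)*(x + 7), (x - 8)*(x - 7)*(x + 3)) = x - 7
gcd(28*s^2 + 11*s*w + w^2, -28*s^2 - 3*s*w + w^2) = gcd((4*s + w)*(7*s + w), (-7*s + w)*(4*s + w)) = 4*s + w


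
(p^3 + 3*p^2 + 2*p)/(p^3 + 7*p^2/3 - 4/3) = 3*p/(3*p - 2)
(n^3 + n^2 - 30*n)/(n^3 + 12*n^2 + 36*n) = (n - 5)/(n + 6)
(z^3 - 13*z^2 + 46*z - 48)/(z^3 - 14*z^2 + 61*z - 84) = (z^2 - 10*z + 16)/(z^2 - 11*z + 28)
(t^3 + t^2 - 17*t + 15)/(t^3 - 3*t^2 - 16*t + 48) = (t^2 + 4*t - 5)/(t^2 - 16)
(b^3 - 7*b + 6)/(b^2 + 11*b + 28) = (b^3 - 7*b + 6)/(b^2 + 11*b + 28)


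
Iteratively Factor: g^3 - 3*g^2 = (g)*(g^2 - 3*g) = g*(g - 3)*(g)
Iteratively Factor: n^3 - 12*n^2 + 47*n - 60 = (n - 4)*(n^2 - 8*n + 15) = (n - 5)*(n - 4)*(n - 3)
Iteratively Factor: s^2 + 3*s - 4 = (s - 1)*(s + 4)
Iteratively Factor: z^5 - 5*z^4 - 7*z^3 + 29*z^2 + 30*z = (z)*(z^4 - 5*z^3 - 7*z^2 + 29*z + 30) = z*(z - 3)*(z^3 - 2*z^2 - 13*z - 10) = z*(z - 3)*(z + 1)*(z^2 - 3*z - 10) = z*(z - 3)*(z + 1)*(z + 2)*(z - 5)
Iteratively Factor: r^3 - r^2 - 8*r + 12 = (r + 3)*(r^2 - 4*r + 4) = (r - 2)*(r + 3)*(r - 2)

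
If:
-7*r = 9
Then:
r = -9/7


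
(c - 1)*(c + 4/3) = c^2 + c/3 - 4/3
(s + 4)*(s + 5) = s^2 + 9*s + 20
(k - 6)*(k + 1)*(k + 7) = k^3 + 2*k^2 - 41*k - 42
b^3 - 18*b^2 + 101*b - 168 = (b - 8)*(b - 7)*(b - 3)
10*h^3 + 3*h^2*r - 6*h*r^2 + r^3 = (-5*h + r)*(-2*h + r)*(h + r)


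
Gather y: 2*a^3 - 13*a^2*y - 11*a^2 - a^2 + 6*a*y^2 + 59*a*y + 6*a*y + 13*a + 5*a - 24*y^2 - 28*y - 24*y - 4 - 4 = 2*a^3 - 12*a^2 + 18*a + y^2*(6*a - 24) + y*(-13*a^2 + 65*a - 52) - 8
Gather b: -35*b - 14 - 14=-35*b - 28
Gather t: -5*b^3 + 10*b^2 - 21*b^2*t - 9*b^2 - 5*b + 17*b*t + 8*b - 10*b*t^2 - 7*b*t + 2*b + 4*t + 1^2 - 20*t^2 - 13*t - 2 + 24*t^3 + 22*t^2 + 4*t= -5*b^3 + b^2 + 5*b + 24*t^3 + t^2*(2 - 10*b) + t*(-21*b^2 + 10*b - 5) - 1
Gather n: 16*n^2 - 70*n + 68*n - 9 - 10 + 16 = 16*n^2 - 2*n - 3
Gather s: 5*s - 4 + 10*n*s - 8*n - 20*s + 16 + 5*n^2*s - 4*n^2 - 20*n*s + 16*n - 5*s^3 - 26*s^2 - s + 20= -4*n^2 + 8*n - 5*s^3 - 26*s^2 + s*(5*n^2 - 10*n - 16) + 32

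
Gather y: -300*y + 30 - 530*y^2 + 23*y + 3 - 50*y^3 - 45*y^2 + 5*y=-50*y^3 - 575*y^2 - 272*y + 33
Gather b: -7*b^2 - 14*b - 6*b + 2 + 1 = -7*b^2 - 20*b + 3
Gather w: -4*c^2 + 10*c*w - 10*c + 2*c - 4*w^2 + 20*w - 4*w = -4*c^2 - 8*c - 4*w^2 + w*(10*c + 16)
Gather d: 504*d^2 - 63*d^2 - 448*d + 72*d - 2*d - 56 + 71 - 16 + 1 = 441*d^2 - 378*d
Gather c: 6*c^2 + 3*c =6*c^2 + 3*c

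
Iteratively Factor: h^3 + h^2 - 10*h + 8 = (h - 2)*(h^2 + 3*h - 4) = (h - 2)*(h + 4)*(h - 1)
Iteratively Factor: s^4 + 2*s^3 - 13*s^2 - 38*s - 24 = (s + 1)*(s^3 + s^2 - 14*s - 24) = (s + 1)*(s + 3)*(s^2 - 2*s - 8) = (s - 4)*(s + 1)*(s + 3)*(s + 2)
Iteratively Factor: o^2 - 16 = (o - 4)*(o + 4)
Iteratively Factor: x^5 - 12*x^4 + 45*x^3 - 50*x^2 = (x)*(x^4 - 12*x^3 + 45*x^2 - 50*x) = x*(x - 5)*(x^3 - 7*x^2 + 10*x) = x*(x - 5)^2*(x^2 - 2*x) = x^2*(x - 5)^2*(x - 2)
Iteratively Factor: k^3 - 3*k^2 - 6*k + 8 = (k - 1)*(k^2 - 2*k - 8) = (k - 4)*(k - 1)*(k + 2)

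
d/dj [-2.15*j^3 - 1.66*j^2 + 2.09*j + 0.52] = -6.45*j^2 - 3.32*j + 2.09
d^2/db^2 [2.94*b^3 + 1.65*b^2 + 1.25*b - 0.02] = 17.64*b + 3.3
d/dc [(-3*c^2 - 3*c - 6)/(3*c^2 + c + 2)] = 6*c*(c + 4)/(9*c^4 + 6*c^3 + 13*c^2 + 4*c + 4)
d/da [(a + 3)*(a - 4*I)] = 2*a + 3 - 4*I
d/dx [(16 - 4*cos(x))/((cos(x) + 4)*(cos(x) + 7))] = 4*(sin(x)^2 + 8*cos(x) + 71)*sin(x)/((cos(x) + 4)^2*(cos(x) + 7)^2)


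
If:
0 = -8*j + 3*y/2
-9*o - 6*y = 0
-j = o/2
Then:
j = 0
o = 0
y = 0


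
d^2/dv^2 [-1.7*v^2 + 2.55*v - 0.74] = -3.40000000000000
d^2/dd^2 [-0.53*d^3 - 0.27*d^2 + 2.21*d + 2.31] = -3.18*d - 0.54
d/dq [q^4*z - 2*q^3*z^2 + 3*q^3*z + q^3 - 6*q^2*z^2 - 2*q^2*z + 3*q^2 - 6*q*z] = 4*q^3*z - 6*q^2*z^2 + 9*q^2*z + 3*q^2 - 12*q*z^2 - 4*q*z + 6*q - 6*z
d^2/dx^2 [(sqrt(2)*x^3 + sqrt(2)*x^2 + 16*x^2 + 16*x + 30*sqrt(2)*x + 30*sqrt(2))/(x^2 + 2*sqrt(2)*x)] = 12*(sqrt(2)*x^3 + 2*x^3 + 15*sqrt(2)*x^2 + 60*x + 40*sqrt(2))/(x^3*(x^3 + 6*sqrt(2)*x^2 + 24*x + 16*sqrt(2)))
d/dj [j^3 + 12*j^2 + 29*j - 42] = 3*j^2 + 24*j + 29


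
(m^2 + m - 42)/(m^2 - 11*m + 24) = (m^2 + m - 42)/(m^2 - 11*m + 24)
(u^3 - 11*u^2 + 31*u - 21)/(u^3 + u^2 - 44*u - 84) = (u^2 - 4*u + 3)/(u^2 + 8*u + 12)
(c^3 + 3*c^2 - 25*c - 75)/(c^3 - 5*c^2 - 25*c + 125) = (c + 3)/(c - 5)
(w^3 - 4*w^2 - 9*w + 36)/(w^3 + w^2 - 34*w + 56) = (w^2 - 9)/(w^2 + 5*w - 14)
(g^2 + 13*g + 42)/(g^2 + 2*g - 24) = (g + 7)/(g - 4)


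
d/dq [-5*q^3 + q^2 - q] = -15*q^2 + 2*q - 1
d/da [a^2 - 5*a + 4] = 2*a - 5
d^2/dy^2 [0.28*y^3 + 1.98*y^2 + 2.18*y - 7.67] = 1.68*y + 3.96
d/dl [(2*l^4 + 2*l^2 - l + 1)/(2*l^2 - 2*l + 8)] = (4*l^5 - 6*l^4 + 32*l^3 - l^2 + 14*l - 3)/(2*(l^4 - 2*l^3 + 9*l^2 - 8*l + 16))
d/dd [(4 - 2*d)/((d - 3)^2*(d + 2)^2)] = 2*(2*(d - 3)*(d - 2) - (d - 3)*(d + 2) + 2*(d - 2)*(d + 2))/((d - 3)^3*(d + 2)^3)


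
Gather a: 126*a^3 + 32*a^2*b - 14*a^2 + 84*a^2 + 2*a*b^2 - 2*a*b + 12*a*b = 126*a^3 + a^2*(32*b + 70) + a*(2*b^2 + 10*b)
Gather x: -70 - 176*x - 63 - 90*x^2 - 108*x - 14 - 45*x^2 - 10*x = -135*x^2 - 294*x - 147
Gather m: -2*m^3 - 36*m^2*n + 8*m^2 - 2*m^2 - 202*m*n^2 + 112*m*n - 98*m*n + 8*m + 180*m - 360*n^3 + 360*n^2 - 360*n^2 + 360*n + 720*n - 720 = -2*m^3 + m^2*(6 - 36*n) + m*(-202*n^2 + 14*n + 188) - 360*n^3 + 1080*n - 720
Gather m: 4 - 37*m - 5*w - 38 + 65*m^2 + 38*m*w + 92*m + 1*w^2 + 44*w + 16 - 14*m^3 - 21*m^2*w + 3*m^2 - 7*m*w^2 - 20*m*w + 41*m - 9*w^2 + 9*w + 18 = -14*m^3 + m^2*(68 - 21*w) + m*(-7*w^2 + 18*w + 96) - 8*w^2 + 48*w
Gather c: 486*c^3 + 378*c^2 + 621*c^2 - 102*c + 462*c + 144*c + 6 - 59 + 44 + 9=486*c^3 + 999*c^2 + 504*c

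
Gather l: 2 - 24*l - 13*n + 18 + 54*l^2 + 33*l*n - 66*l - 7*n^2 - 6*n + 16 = 54*l^2 + l*(33*n - 90) - 7*n^2 - 19*n + 36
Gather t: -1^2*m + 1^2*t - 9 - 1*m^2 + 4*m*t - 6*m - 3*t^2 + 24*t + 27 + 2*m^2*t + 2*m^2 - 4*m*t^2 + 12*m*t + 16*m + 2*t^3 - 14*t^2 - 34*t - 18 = m^2 + 9*m + 2*t^3 + t^2*(-4*m - 17) + t*(2*m^2 + 16*m - 9)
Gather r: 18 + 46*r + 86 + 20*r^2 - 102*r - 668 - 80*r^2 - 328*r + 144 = -60*r^2 - 384*r - 420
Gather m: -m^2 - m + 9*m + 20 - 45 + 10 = -m^2 + 8*m - 15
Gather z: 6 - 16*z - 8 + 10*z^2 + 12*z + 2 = 10*z^2 - 4*z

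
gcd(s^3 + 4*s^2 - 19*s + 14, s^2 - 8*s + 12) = s - 2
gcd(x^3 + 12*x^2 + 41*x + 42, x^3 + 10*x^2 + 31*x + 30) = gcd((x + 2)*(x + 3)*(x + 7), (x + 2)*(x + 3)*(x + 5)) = x^2 + 5*x + 6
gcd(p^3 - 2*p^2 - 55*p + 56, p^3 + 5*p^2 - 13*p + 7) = p^2 + 6*p - 7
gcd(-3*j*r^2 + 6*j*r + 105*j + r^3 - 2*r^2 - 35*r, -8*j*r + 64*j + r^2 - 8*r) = 1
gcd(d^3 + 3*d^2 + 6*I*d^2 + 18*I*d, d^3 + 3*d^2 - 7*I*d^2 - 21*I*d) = d^2 + 3*d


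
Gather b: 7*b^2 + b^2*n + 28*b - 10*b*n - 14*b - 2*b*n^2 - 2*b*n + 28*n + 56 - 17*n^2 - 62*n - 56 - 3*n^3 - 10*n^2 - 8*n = b^2*(n + 7) + b*(-2*n^2 - 12*n + 14) - 3*n^3 - 27*n^2 - 42*n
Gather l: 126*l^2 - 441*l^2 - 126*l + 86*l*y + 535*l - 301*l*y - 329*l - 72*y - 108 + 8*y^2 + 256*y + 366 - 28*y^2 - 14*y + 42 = -315*l^2 + l*(80 - 215*y) - 20*y^2 + 170*y + 300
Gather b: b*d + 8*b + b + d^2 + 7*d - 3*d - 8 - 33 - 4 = b*(d + 9) + d^2 + 4*d - 45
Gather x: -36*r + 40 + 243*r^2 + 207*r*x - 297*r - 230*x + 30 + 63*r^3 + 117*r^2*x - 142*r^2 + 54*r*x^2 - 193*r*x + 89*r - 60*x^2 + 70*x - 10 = 63*r^3 + 101*r^2 - 244*r + x^2*(54*r - 60) + x*(117*r^2 + 14*r - 160) + 60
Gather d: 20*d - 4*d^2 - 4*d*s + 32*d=-4*d^2 + d*(52 - 4*s)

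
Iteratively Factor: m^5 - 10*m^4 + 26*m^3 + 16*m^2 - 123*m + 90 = (m - 5)*(m^4 - 5*m^3 + m^2 + 21*m - 18) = (m - 5)*(m - 3)*(m^3 - 2*m^2 - 5*m + 6) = (m - 5)*(m - 3)^2*(m^2 + m - 2) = (m - 5)*(m - 3)^2*(m - 1)*(m + 2)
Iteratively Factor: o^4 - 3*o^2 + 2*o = (o)*(o^3 - 3*o + 2) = o*(o - 1)*(o^2 + o - 2) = o*(o - 1)*(o + 2)*(o - 1)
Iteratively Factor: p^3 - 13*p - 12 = (p - 4)*(p^2 + 4*p + 3) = (p - 4)*(p + 1)*(p + 3)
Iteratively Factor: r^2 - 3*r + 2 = (r - 2)*(r - 1)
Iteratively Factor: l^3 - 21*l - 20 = (l + 1)*(l^2 - l - 20) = (l - 5)*(l + 1)*(l + 4)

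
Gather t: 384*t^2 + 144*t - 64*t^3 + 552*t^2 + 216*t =-64*t^3 + 936*t^2 + 360*t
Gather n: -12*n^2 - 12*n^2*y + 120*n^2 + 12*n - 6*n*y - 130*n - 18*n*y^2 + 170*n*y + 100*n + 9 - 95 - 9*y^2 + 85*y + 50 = n^2*(108 - 12*y) + n*(-18*y^2 + 164*y - 18) - 9*y^2 + 85*y - 36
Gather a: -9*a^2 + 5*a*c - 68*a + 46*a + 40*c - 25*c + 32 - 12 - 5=-9*a^2 + a*(5*c - 22) + 15*c + 15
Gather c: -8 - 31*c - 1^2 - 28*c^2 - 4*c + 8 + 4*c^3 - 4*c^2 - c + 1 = 4*c^3 - 32*c^2 - 36*c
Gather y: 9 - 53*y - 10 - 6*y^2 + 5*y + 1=-6*y^2 - 48*y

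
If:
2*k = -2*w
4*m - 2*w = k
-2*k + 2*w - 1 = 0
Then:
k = -1/4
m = 1/16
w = 1/4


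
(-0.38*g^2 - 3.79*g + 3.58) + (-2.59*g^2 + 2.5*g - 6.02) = -2.97*g^2 - 1.29*g - 2.44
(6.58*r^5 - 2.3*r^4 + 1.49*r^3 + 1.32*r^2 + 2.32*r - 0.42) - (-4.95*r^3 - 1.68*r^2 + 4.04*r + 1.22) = 6.58*r^5 - 2.3*r^4 + 6.44*r^3 + 3.0*r^2 - 1.72*r - 1.64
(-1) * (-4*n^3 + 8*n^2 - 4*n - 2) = 4*n^3 - 8*n^2 + 4*n + 2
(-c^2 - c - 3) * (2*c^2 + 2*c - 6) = -2*c^4 - 4*c^3 - 2*c^2 + 18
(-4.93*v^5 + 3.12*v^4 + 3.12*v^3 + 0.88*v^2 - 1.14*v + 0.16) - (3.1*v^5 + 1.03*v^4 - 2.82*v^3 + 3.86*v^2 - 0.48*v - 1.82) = -8.03*v^5 + 2.09*v^4 + 5.94*v^3 - 2.98*v^2 - 0.66*v + 1.98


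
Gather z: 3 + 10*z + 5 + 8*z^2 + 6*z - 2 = 8*z^2 + 16*z + 6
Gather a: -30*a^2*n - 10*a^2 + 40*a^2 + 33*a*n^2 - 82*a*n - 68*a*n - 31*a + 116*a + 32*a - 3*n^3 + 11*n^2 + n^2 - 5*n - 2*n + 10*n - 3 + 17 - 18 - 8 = a^2*(30 - 30*n) + a*(33*n^2 - 150*n + 117) - 3*n^3 + 12*n^2 + 3*n - 12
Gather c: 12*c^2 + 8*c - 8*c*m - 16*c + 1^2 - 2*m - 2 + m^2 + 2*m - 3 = 12*c^2 + c*(-8*m - 8) + m^2 - 4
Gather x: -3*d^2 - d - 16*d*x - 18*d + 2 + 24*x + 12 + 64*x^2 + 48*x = -3*d^2 - 19*d + 64*x^2 + x*(72 - 16*d) + 14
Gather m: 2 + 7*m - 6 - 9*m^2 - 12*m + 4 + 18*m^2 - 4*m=9*m^2 - 9*m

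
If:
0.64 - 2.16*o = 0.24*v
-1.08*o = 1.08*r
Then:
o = 0.296296296296296 - 0.111111111111111*v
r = 0.111111111111111*v - 0.296296296296296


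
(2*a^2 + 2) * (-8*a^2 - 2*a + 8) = -16*a^4 - 4*a^3 - 4*a + 16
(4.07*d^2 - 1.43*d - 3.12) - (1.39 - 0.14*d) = 4.07*d^2 - 1.29*d - 4.51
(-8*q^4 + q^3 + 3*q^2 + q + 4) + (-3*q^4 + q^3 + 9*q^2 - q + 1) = -11*q^4 + 2*q^3 + 12*q^2 + 5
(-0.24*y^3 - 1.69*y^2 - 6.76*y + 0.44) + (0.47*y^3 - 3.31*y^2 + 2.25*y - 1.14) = 0.23*y^3 - 5.0*y^2 - 4.51*y - 0.7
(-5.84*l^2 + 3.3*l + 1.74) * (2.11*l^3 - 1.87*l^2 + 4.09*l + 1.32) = -12.3224*l^5 + 17.8838*l^4 - 26.3852*l^3 + 2.5344*l^2 + 11.4726*l + 2.2968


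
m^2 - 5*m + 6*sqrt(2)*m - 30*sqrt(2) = (m - 5)*(m + 6*sqrt(2))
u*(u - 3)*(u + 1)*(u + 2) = u^4 - 7*u^2 - 6*u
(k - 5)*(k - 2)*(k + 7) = k^3 - 39*k + 70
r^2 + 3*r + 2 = (r + 1)*(r + 2)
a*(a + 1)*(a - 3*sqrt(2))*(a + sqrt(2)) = a^4 - 2*sqrt(2)*a^3 + a^3 - 6*a^2 - 2*sqrt(2)*a^2 - 6*a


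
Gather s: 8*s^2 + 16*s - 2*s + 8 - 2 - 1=8*s^2 + 14*s + 5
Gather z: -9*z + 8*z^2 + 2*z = 8*z^2 - 7*z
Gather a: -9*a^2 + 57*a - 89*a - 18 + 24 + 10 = -9*a^2 - 32*a + 16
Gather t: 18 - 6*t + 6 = 24 - 6*t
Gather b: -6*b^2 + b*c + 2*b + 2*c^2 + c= -6*b^2 + b*(c + 2) + 2*c^2 + c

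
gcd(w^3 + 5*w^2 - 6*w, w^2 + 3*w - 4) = w - 1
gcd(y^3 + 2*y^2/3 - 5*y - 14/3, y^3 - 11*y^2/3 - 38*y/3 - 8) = y + 1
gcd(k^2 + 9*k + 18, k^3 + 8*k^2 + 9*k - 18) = k^2 + 9*k + 18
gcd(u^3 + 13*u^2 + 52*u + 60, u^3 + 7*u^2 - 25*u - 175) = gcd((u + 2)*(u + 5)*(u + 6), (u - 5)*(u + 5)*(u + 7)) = u + 5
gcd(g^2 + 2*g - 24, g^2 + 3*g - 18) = g + 6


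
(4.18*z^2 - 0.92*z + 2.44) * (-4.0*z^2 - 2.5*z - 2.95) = -16.72*z^4 - 6.77*z^3 - 19.791*z^2 - 3.386*z - 7.198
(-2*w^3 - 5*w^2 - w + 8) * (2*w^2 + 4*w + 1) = -4*w^5 - 18*w^4 - 24*w^3 + 7*w^2 + 31*w + 8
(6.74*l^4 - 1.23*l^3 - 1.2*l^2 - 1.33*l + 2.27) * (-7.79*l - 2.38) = -52.5046*l^5 - 6.4595*l^4 + 12.2754*l^3 + 13.2167*l^2 - 14.5179*l - 5.4026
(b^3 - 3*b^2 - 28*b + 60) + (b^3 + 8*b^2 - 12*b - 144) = 2*b^3 + 5*b^2 - 40*b - 84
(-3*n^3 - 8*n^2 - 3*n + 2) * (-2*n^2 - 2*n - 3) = 6*n^5 + 22*n^4 + 31*n^3 + 26*n^2 + 5*n - 6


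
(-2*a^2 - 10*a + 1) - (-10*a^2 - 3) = 8*a^2 - 10*a + 4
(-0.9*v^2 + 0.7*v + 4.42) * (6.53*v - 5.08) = -5.877*v^3 + 9.143*v^2 + 25.3066*v - 22.4536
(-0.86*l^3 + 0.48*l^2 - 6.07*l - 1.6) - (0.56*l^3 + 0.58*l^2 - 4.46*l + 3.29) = -1.42*l^3 - 0.1*l^2 - 1.61*l - 4.89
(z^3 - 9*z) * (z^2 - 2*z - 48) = z^5 - 2*z^4 - 57*z^3 + 18*z^2 + 432*z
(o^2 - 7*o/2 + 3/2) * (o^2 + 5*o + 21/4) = o^4 + 3*o^3/2 - 43*o^2/4 - 87*o/8 + 63/8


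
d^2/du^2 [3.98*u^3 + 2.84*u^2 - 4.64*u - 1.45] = 23.88*u + 5.68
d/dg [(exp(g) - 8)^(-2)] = -2*exp(g)/(exp(g) - 8)^3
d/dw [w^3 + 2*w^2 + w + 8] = 3*w^2 + 4*w + 1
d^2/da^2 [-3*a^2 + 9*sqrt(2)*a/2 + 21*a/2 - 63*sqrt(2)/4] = -6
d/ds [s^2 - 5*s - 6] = 2*s - 5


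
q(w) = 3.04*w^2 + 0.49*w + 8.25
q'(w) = 6.08*w + 0.49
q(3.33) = 43.59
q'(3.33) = 20.74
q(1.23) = 13.45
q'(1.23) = 7.97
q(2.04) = 21.90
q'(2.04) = 12.89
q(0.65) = 9.85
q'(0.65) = 4.44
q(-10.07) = 311.59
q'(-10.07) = -60.74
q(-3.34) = 40.53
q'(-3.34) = -19.82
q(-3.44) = 42.54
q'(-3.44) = -20.43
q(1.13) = 12.69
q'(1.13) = 7.36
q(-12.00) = 440.13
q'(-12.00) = -72.47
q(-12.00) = 440.13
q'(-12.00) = -72.47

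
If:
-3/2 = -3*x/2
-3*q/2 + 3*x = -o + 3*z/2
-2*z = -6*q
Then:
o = 2*z - 3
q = z/3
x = 1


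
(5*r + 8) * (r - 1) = 5*r^2 + 3*r - 8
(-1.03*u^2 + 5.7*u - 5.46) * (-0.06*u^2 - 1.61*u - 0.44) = 0.0618*u^4 + 1.3163*u^3 - 8.3962*u^2 + 6.2826*u + 2.4024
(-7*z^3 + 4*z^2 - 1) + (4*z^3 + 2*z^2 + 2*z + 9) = -3*z^3 + 6*z^2 + 2*z + 8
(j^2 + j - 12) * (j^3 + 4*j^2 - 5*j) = j^5 + 5*j^4 - 13*j^3 - 53*j^2 + 60*j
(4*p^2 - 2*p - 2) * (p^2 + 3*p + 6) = 4*p^4 + 10*p^3 + 16*p^2 - 18*p - 12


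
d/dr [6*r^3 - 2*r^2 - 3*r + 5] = 18*r^2 - 4*r - 3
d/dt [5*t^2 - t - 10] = 10*t - 1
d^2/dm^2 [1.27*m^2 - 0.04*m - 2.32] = 2.54000000000000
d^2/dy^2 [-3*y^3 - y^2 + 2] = -18*y - 2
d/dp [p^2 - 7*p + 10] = 2*p - 7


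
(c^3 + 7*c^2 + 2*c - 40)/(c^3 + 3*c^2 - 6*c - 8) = (c + 5)/(c + 1)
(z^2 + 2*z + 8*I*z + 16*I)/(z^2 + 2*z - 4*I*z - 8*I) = (z + 8*I)/(z - 4*I)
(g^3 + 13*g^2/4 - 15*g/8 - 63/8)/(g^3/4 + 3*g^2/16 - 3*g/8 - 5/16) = 2*(8*g^3 + 26*g^2 - 15*g - 63)/(4*g^3 + 3*g^2 - 6*g - 5)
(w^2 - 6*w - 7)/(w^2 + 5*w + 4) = (w - 7)/(w + 4)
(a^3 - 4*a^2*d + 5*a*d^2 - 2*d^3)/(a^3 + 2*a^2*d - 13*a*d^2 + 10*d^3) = (a - d)/(a + 5*d)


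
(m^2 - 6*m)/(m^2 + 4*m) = (m - 6)/(m + 4)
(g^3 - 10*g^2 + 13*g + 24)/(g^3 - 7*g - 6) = (g - 8)/(g + 2)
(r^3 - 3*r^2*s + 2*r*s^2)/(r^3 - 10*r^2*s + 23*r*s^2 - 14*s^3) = r/(r - 7*s)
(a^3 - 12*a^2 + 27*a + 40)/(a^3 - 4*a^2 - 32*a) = (a^2 - 4*a - 5)/(a*(a + 4))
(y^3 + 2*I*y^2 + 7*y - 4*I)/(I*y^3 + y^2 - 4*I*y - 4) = (-I*y^2 + 3*y - 4*I)/(y^2 - 4)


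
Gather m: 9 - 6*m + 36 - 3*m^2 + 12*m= -3*m^2 + 6*m + 45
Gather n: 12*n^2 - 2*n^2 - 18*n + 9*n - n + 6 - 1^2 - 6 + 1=10*n^2 - 10*n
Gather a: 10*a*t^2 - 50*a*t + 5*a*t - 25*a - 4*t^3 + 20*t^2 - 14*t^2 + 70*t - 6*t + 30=a*(10*t^2 - 45*t - 25) - 4*t^3 + 6*t^2 + 64*t + 30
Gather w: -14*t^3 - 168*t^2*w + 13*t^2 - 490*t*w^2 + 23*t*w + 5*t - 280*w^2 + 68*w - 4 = -14*t^3 + 13*t^2 + 5*t + w^2*(-490*t - 280) + w*(-168*t^2 + 23*t + 68) - 4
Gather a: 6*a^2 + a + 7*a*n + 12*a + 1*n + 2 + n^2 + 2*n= 6*a^2 + a*(7*n + 13) + n^2 + 3*n + 2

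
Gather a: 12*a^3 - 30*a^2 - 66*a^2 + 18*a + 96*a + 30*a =12*a^3 - 96*a^2 + 144*a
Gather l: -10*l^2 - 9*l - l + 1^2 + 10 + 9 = -10*l^2 - 10*l + 20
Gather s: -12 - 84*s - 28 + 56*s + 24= -28*s - 16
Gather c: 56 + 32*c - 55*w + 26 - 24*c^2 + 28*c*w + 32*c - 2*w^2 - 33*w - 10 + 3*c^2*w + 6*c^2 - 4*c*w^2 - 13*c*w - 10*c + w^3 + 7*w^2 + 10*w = c^2*(3*w - 18) + c*(-4*w^2 + 15*w + 54) + w^3 + 5*w^2 - 78*w + 72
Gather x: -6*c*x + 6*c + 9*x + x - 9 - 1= 6*c + x*(10 - 6*c) - 10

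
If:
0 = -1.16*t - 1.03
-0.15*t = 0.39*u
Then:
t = -0.89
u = 0.34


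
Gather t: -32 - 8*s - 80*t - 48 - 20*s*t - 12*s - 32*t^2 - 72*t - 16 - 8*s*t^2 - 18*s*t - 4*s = -24*s + t^2*(-8*s - 32) + t*(-38*s - 152) - 96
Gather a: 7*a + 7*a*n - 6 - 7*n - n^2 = a*(7*n + 7) - n^2 - 7*n - 6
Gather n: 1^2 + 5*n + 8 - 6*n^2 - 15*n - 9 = -6*n^2 - 10*n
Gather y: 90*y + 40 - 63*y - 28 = 27*y + 12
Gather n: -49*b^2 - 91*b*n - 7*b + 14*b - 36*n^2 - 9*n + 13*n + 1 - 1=-49*b^2 + 7*b - 36*n^2 + n*(4 - 91*b)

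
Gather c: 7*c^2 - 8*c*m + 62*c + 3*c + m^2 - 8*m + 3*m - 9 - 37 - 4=7*c^2 + c*(65 - 8*m) + m^2 - 5*m - 50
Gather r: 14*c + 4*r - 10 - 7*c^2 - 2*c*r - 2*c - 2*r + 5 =-7*c^2 + 12*c + r*(2 - 2*c) - 5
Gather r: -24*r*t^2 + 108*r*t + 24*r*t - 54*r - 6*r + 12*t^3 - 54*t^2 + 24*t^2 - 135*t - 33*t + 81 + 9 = r*(-24*t^2 + 132*t - 60) + 12*t^3 - 30*t^2 - 168*t + 90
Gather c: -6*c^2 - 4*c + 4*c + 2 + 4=6 - 6*c^2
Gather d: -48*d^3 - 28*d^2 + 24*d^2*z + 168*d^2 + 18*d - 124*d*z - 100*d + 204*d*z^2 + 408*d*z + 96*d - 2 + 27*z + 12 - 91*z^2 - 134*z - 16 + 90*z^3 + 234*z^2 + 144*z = -48*d^3 + d^2*(24*z + 140) + d*(204*z^2 + 284*z + 14) + 90*z^3 + 143*z^2 + 37*z - 6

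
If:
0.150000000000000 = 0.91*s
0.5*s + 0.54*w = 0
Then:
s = 0.16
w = -0.15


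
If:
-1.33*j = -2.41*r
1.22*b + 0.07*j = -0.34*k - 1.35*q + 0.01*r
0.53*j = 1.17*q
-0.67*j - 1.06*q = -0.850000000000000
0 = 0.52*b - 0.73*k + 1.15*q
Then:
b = -0.46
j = 0.74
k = 0.20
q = 0.33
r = 0.41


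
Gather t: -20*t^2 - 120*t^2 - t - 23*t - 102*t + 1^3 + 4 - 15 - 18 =-140*t^2 - 126*t - 28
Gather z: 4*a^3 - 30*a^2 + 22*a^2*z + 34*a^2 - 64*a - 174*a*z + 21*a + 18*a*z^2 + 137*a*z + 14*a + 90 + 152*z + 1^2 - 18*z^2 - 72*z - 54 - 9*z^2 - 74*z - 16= 4*a^3 + 4*a^2 - 29*a + z^2*(18*a - 27) + z*(22*a^2 - 37*a + 6) + 21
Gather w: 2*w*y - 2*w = w*(2*y - 2)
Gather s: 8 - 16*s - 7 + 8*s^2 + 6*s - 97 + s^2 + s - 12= 9*s^2 - 9*s - 108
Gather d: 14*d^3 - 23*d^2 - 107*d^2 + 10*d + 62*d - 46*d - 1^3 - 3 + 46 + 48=14*d^3 - 130*d^2 + 26*d + 90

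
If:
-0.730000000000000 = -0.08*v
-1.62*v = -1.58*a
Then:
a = 9.36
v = 9.12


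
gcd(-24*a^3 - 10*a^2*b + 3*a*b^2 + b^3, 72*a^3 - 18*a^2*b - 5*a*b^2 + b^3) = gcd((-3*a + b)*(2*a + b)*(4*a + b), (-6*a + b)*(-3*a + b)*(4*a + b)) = 12*a^2 - a*b - b^2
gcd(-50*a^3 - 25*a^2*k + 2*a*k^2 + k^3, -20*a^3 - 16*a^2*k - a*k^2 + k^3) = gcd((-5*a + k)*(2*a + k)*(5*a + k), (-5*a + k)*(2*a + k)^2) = 10*a^2 + 3*a*k - k^2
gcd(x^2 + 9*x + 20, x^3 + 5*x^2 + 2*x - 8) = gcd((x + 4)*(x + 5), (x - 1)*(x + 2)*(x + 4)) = x + 4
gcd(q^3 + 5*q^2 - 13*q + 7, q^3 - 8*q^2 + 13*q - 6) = q^2 - 2*q + 1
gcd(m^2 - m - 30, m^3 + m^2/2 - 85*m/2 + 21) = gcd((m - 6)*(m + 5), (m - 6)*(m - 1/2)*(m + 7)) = m - 6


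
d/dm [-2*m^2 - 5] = -4*m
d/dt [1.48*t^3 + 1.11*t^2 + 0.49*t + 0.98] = 4.44*t^2 + 2.22*t + 0.49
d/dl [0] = 0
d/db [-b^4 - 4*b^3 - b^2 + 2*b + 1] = -4*b^3 - 12*b^2 - 2*b + 2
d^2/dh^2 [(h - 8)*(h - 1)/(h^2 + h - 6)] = 4*(-5*h^3 + 21*h^2 - 69*h + 19)/(h^6 + 3*h^5 - 15*h^4 - 35*h^3 + 90*h^2 + 108*h - 216)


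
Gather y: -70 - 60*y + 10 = -60*y - 60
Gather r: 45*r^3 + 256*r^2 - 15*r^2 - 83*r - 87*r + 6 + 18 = 45*r^3 + 241*r^2 - 170*r + 24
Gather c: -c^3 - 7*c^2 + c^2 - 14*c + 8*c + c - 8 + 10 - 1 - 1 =-c^3 - 6*c^2 - 5*c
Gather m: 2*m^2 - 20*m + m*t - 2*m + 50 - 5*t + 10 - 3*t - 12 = 2*m^2 + m*(t - 22) - 8*t + 48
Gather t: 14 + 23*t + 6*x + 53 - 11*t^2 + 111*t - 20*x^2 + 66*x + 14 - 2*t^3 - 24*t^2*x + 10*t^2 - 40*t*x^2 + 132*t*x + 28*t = -2*t^3 + t^2*(-24*x - 1) + t*(-40*x^2 + 132*x + 162) - 20*x^2 + 72*x + 81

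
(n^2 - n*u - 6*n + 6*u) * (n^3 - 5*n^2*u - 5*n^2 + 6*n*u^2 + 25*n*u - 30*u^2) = n^5 - 6*n^4*u - 11*n^4 + 11*n^3*u^2 + 66*n^3*u + 30*n^3 - 6*n^2*u^3 - 121*n^2*u^2 - 180*n^2*u + 66*n*u^3 + 330*n*u^2 - 180*u^3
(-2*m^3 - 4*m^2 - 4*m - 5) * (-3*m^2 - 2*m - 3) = 6*m^5 + 16*m^4 + 26*m^3 + 35*m^2 + 22*m + 15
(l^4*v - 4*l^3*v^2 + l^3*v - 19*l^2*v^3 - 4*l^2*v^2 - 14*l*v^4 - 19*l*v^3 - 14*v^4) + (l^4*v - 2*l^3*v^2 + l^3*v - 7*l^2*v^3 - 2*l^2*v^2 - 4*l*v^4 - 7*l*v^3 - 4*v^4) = 2*l^4*v - 6*l^3*v^2 + 2*l^3*v - 26*l^2*v^3 - 6*l^2*v^2 - 18*l*v^4 - 26*l*v^3 - 18*v^4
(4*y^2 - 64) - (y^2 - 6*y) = 3*y^2 + 6*y - 64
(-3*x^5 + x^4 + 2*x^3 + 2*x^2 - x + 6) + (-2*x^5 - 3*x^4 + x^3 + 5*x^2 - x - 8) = -5*x^5 - 2*x^4 + 3*x^3 + 7*x^2 - 2*x - 2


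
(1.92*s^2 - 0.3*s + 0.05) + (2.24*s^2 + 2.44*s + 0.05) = 4.16*s^2 + 2.14*s + 0.1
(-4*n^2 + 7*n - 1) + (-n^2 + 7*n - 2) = -5*n^2 + 14*n - 3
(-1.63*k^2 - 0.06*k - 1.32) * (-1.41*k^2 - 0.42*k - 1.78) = 2.2983*k^4 + 0.7692*k^3 + 4.7878*k^2 + 0.6612*k + 2.3496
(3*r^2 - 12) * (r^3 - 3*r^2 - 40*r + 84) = 3*r^5 - 9*r^4 - 132*r^3 + 288*r^2 + 480*r - 1008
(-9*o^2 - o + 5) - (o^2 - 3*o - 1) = -10*o^2 + 2*o + 6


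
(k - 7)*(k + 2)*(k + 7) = k^3 + 2*k^2 - 49*k - 98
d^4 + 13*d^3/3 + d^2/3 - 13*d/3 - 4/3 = (d - 1)*(d + 1/3)*(d + 1)*(d + 4)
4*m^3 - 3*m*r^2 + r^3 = (-2*m + r)^2*(m + r)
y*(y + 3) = y^2 + 3*y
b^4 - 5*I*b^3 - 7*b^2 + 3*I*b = b*(b - 3*I)*(b - I)^2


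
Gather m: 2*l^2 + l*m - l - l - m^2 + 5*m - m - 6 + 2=2*l^2 - 2*l - m^2 + m*(l + 4) - 4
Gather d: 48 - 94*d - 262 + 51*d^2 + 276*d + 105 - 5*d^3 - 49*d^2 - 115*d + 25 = -5*d^3 + 2*d^2 + 67*d - 84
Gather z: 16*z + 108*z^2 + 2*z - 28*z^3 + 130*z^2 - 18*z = -28*z^3 + 238*z^2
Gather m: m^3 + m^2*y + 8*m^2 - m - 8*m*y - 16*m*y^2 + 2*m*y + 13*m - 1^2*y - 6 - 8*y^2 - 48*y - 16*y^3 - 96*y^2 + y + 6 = m^3 + m^2*(y + 8) + m*(-16*y^2 - 6*y + 12) - 16*y^3 - 104*y^2 - 48*y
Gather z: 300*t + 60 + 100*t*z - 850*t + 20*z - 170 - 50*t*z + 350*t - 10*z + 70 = -200*t + z*(50*t + 10) - 40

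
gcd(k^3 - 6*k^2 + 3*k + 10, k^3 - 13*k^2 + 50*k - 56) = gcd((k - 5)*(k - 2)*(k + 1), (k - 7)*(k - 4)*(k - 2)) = k - 2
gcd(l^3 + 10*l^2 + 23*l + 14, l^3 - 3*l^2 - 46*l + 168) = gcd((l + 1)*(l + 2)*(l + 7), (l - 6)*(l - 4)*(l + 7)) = l + 7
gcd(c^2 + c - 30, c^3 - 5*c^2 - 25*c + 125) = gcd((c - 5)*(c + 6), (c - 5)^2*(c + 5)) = c - 5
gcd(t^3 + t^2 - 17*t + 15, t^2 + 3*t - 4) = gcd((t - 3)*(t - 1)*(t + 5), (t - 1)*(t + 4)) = t - 1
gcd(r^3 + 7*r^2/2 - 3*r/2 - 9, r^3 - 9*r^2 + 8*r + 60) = r + 2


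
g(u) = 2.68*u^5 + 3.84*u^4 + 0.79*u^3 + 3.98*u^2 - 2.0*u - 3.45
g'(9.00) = 99376.45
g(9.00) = 184322.40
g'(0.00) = -2.00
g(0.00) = -3.45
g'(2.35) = 637.81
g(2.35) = 333.27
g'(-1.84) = 49.29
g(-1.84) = -3.72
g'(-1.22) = -6.39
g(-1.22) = 4.74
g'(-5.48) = 9582.26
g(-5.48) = -9784.53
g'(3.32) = 2240.65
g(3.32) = 1610.22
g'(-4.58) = 4431.72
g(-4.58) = -3697.92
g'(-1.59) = 15.24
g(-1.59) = 3.92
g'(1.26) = 76.29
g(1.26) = 20.12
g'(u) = 13.4*u^4 + 15.36*u^3 + 2.37*u^2 + 7.96*u - 2.0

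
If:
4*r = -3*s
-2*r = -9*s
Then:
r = 0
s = 0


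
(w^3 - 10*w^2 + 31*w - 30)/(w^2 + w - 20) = (w^3 - 10*w^2 + 31*w - 30)/(w^2 + w - 20)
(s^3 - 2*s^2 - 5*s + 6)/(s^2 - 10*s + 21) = (s^2 + s - 2)/(s - 7)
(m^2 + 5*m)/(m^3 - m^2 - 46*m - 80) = m/(m^2 - 6*m - 16)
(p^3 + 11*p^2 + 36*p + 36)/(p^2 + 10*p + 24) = (p^2 + 5*p + 6)/(p + 4)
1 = 1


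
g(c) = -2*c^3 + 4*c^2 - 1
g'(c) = -6*c^2 + 8*c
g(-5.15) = 378.27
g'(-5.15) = -200.34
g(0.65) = 0.14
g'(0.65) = 2.66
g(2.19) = -2.82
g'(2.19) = -11.26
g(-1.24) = 8.96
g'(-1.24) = -19.15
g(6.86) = -458.42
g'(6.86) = -227.48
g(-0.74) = 2.00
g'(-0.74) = -9.21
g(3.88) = -57.60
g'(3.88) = -59.29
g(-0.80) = 2.58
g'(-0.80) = -10.24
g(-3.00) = 89.00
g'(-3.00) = -78.00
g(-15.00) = 7649.00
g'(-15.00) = -1470.00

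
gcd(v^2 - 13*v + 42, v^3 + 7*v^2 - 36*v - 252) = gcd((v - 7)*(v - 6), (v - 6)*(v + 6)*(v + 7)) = v - 6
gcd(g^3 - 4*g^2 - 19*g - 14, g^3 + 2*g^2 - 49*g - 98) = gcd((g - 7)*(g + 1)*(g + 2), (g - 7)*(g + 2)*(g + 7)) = g^2 - 5*g - 14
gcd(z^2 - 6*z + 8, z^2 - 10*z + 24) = z - 4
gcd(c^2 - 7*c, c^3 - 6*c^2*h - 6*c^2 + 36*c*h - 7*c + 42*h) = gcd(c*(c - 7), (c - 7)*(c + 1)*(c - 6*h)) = c - 7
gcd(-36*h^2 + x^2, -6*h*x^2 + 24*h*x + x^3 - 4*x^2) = -6*h + x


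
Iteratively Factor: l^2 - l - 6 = (l + 2)*(l - 3)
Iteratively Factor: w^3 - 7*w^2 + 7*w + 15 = (w - 5)*(w^2 - 2*w - 3) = (w - 5)*(w + 1)*(w - 3)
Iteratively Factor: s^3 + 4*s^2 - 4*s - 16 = (s - 2)*(s^2 + 6*s + 8) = (s - 2)*(s + 2)*(s + 4)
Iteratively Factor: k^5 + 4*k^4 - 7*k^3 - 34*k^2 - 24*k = (k + 4)*(k^4 - 7*k^2 - 6*k) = (k + 2)*(k + 4)*(k^3 - 2*k^2 - 3*k) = (k - 3)*(k + 2)*(k + 4)*(k^2 + k) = k*(k - 3)*(k + 2)*(k + 4)*(k + 1)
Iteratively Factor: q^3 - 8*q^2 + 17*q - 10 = (q - 2)*(q^2 - 6*q + 5) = (q - 5)*(q - 2)*(q - 1)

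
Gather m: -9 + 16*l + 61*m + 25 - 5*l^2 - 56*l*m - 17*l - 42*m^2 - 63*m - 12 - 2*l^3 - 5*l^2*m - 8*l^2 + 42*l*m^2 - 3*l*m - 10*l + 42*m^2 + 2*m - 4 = -2*l^3 - 13*l^2 + 42*l*m^2 - 11*l + m*(-5*l^2 - 59*l)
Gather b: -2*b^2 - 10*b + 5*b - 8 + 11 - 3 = -2*b^2 - 5*b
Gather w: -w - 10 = -w - 10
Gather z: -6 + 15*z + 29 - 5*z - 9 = 10*z + 14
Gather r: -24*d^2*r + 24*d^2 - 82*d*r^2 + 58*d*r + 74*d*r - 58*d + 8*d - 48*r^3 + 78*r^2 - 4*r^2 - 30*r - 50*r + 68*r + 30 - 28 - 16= 24*d^2 - 50*d - 48*r^3 + r^2*(74 - 82*d) + r*(-24*d^2 + 132*d - 12) - 14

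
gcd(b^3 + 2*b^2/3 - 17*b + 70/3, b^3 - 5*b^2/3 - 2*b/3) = b - 2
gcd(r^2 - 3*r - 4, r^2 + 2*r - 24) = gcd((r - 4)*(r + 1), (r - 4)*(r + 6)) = r - 4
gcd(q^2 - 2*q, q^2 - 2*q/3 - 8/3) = q - 2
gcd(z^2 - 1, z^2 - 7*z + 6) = z - 1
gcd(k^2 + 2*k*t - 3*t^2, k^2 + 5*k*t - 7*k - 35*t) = 1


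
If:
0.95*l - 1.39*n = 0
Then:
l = 1.46315789473684*n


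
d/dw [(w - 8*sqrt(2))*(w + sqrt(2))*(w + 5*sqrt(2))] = 3*w^2 - 4*sqrt(2)*w - 86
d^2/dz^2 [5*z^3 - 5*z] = 30*z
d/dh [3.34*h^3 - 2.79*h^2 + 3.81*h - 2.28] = 10.02*h^2 - 5.58*h + 3.81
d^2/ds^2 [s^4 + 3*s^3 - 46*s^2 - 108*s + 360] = 12*s^2 + 18*s - 92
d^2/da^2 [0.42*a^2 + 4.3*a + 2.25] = 0.840000000000000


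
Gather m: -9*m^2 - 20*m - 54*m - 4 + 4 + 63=-9*m^2 - 74*m + 63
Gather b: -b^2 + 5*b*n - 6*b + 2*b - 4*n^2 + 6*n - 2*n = -b^2 + b*(5*n - 4) - 4*n^2 + 4*n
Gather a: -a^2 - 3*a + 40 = -a^2 - 3*a + 40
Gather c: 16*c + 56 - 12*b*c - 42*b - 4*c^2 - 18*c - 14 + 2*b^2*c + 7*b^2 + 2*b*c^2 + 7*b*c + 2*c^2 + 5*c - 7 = 7*b^2 - 42*b + c^2*(2*b - 2) + c*(2*b^2 - 5*b + 3) + 35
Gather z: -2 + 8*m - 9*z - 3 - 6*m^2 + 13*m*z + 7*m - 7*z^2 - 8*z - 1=-6*m^2 + 15*m - 7*z^2 + z*(13*m - 17) - 6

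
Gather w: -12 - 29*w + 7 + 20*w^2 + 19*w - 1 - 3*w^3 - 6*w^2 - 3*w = -3*w^3 + 14*w^2 - 13*w - 6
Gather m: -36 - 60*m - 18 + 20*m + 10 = -40*m - 44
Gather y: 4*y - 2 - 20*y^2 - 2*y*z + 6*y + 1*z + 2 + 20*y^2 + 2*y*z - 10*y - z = 0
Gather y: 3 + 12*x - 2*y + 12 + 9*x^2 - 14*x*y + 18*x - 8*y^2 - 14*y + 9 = 9*x^2 + 30*x - 8*y^2 + y*(-14*x - 16) + 24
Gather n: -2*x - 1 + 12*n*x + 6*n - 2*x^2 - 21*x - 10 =n*(12*x + 6) - 2*x^2 - 23*x - 11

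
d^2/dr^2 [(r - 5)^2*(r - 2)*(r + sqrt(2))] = 12*r^2 - 72*r + 6*sqrt(2)*r - 24*sqrt(2) + 90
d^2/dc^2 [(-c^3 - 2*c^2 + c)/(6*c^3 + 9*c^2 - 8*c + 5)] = 4*(-9*c^6 - 18*c^5 + 27*c^4 + 193*c^3 + 105*c^2 - 105*c - 5)/(216*c^9 + 972*c^8 + 594*c^7 - 1323*c^6 + 828*c^5 + 1503*c^4 - 2222*c^3 + 1635*c^2 - 600*c + 125)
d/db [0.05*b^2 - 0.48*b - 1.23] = 0.1*b - 0.48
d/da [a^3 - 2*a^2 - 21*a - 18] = 3*a^2 - 4*a - 21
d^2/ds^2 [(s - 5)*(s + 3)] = 2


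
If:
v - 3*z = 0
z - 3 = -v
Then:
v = 9/4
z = 3/4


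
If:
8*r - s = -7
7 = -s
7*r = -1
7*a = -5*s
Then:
No Solution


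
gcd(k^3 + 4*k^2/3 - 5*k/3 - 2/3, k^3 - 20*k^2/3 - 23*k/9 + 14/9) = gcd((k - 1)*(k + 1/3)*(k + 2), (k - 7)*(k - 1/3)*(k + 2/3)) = 1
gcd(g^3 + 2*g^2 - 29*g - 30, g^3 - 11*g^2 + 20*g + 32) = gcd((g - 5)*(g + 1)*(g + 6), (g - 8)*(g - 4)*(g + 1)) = g + 1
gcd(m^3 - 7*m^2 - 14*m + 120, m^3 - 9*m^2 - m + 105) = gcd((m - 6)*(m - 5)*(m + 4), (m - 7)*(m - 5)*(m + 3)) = m - 5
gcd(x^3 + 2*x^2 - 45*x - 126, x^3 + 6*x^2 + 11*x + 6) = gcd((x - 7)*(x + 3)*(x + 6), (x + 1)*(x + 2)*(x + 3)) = x + 3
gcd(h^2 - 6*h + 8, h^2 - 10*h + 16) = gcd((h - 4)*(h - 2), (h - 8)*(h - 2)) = h - 2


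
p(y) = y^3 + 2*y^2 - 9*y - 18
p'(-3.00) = 6.00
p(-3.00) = 0.00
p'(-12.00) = 375.00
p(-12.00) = -1350.00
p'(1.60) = 5.08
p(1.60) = -23.18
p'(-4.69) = 38.23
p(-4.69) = -34.96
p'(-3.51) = 13.92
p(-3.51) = -5.01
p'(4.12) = 58.40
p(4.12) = 48.80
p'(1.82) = 8.22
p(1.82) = -21.73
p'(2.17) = 13.81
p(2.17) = -17.89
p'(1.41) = 2.60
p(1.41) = -23.91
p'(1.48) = 3.49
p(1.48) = -23.70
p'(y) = 3*y^2 + 4*y - 9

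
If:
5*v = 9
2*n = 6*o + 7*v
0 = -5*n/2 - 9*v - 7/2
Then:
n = -197/25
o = -709/150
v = 9/5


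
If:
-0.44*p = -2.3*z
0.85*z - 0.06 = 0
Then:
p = 0.37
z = 0.07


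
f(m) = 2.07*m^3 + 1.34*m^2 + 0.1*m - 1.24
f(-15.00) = -6687.49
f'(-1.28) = 6.84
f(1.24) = 4.89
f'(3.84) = 101.96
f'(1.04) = 9.60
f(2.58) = 43.49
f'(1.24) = 12.97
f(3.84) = 136.11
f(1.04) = 2.64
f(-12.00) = -3386.44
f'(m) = 6.21*m^2 + 2.68*m + 0.1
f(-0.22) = -1.22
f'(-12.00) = 862.18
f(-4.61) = -176.03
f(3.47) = 101.73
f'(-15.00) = 1357.15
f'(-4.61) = 119.72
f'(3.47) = 84.17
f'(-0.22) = -0.19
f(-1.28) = -3.51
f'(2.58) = 48.35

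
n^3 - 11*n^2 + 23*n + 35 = (n - 7)*(n - 5)*(n + 1)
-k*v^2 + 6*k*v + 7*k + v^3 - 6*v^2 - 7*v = (-k + v)*(v - 7)*(v + 1)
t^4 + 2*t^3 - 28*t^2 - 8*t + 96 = (t - 4)*(t - 2)*(t + 2)*(t + 6)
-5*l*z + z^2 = z*(-5*l + z)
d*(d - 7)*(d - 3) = d^3 - 10*d^2 + 21*d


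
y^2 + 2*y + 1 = (y + 1)^2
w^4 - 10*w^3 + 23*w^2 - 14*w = w*(w - 7)*(w - 2)*(w - 1)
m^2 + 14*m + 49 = (m + 7)^2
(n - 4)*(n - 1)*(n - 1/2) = n^3 - 11*n^2/2 + 13*n/2 - 2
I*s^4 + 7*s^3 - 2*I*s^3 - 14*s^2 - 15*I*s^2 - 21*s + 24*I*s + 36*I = (s - 3)*(s - 4*I)*(s - 3*I)*(I*s + I)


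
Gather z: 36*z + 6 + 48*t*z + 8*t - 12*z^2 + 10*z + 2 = 8*t - 12*z^2 + z*(48*t + 46) + 8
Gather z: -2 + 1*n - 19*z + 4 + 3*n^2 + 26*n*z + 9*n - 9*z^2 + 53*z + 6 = 3*n^2 + 10*n - 9*z^2 + z*(26*n + 34) + 8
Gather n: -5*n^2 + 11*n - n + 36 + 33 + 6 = -5*n^2 + 10*n + 75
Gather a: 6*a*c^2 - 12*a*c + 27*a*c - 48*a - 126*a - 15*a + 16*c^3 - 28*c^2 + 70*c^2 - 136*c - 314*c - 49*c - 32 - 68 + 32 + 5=a*(6*c^2 + 15*c - 189) + 16*c^3 + 42*c^2 - 499*c - 63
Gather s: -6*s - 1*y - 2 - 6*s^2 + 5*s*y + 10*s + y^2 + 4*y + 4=-6*s^2 + s*(5*y + 4) + y^2 + 3*y + 2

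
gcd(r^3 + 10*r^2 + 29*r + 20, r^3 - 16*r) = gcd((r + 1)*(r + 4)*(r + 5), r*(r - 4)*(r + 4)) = r + 4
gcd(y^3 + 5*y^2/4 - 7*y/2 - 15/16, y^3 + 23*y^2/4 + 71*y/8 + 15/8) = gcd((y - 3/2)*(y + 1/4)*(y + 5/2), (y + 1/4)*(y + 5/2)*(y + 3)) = y^2 + 11*y/4 + 5/8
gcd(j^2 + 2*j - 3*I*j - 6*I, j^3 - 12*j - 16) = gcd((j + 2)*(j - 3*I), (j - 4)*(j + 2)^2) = j + 2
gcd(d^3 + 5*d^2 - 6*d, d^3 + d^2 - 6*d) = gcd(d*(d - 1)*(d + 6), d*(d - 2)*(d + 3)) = d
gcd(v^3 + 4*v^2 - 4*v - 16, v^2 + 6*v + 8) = v^2 + 6*v + 8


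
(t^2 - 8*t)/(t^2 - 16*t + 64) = t/(t - 8)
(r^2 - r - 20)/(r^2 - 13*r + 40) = (r + 4)/(r - 8)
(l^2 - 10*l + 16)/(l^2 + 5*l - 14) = (l - 8)/(l + 7)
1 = 1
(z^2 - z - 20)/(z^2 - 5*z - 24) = (-z^2 + z + 20)/(-z^2 + 5*z + 24)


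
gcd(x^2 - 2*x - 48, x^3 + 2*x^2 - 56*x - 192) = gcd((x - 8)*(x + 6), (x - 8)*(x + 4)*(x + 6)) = x^2 - 2*x - 48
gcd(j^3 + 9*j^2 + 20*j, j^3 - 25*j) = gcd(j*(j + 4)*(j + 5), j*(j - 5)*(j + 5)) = j^2 + 5*j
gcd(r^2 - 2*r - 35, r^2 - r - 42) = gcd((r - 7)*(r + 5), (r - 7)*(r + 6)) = r - 7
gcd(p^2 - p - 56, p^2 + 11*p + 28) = p + 7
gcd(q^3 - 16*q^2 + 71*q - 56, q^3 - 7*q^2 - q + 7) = q^2 - 8*q + 7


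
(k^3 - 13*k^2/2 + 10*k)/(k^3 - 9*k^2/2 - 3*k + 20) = k/(k + 2)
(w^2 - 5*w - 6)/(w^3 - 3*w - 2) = (w - 6)/(w^2 - w - 2)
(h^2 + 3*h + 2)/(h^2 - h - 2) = (h + 2)/(h - 2)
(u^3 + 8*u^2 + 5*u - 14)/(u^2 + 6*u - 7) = u + 2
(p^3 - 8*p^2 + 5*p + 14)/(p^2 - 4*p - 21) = (p^2 - p - 2)/(p + 3)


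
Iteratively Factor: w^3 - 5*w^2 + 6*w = (w - 3)*(w^2 - 2*w) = w*(w - 3)*(w - 2)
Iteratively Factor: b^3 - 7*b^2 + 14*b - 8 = (b - 4)*(b^2 - 3*b + 2) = (b - 4)*(b - 2)*(b - 1)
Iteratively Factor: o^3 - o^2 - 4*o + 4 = (o - 1)*(o^2 - 4) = (o - 2)*(o - 1)*(o + 2)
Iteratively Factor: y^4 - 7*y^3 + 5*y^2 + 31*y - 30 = (y - 1)*(y^3 - 6*y^2 - y + 30) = (y - 5)*(y - 1)*(y^2 - y - 6) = (y - 5)*(y - 1)*(y + 2)*(y - 3)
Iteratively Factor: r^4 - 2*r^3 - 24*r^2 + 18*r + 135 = (r + 3)*(r^3 - 5*r^2 - 9*r + 45) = (r - 5)*(r + 3)*(r^2 - 9) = (r - 5)*(r + 3)^2*(r - 3)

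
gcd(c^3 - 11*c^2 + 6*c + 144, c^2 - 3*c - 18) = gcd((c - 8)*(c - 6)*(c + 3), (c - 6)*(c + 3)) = c^2 - 3*c - 18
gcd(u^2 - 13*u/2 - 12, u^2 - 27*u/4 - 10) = u - 8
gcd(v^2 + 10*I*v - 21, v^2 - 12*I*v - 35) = 1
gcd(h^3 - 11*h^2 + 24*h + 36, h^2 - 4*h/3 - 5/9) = 1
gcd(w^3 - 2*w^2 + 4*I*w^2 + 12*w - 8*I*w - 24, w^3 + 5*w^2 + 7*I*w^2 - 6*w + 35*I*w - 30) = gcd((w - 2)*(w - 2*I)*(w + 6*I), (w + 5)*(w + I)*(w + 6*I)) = w + 6*I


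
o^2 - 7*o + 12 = (o - 4)*(o - 3)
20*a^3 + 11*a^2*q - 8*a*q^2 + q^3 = (-5*a + q)*(-4*a + q)*(a + q)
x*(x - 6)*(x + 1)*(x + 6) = x^4 + x^3 - 36*x^2 - 36*x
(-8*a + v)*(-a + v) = 8*a^2 - 9*a*v + v^2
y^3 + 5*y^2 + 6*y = y*(y + 2)*(y + 3)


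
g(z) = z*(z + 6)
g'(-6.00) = -6.00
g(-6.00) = 0.00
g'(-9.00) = -12.00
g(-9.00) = 27.00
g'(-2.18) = 1.64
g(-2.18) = -8.33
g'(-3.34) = -0.68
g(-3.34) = -8.88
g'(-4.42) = -2.84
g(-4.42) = -6.98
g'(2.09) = 10.18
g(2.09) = 16.91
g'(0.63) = 7.26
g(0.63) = 4.18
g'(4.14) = 14.28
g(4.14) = 41.98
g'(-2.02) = 1.96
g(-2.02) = -8.04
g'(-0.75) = 4.50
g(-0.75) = -3.94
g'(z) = 2*z + 6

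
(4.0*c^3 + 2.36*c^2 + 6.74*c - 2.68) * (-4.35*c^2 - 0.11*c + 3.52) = -17.4*c^5 - 10.706*c^4 - 15.4986*c^3 + 19.2238*c^2 + 24.0196*c - 9.4336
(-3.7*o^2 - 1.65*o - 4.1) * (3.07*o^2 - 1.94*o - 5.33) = -11.359*o^4 + 2.1125*o^3 + 10.335*o^2 + 16.7485*o + 21.853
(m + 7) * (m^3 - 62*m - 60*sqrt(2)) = m^4 + 7*m^3 - 62*m^2 - 434*m - 60*sqrt(2)*m - 420*sqrt(2)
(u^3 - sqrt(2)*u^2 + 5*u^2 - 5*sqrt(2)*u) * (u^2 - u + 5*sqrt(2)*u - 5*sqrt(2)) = u^5 + 4*u^4 + 4*sqrt(2)*u^4 - 15*u^3 + 16*sqrt(2)*u^3 - 40*u^2 - 20*sqrt(2)*u^2 + 50*u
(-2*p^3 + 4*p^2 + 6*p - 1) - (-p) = -2*p^3 + 4*p^2 + 7*p - 1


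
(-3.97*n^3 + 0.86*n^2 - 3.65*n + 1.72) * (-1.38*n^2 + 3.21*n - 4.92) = 5.4786*n^5 - 13.9305*n^4 + 27.33*n^3 - 18.3213*n^2 + 23.4792*n - 8.4624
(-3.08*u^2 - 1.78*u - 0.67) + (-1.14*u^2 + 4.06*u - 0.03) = -4.22*u^2 + 2.28*u - 0.7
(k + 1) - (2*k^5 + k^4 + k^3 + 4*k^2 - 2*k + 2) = -2*k^5 - k^4 - k^3 - 4*k^2 + 3*k - 1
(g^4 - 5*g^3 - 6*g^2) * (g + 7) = g^5 + 2*g^4 - 41*g^3 - 42*g^2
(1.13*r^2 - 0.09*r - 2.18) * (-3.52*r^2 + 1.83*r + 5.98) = -3.9776*r^4 + 2.3847*r^3 + 14.2663*r^2 - 4.5276*r - 13.0364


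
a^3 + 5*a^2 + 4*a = a*(a + 1)*(a + 4)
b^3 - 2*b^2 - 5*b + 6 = (b - 3)*(b - 1)*(b + 2)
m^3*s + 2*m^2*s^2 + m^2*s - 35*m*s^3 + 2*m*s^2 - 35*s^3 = (m - 5*s)*(m + 7*s)*(m*s + s)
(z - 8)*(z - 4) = z^2 - 12*z + 32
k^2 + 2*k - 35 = (k - 5)*(k + 7)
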